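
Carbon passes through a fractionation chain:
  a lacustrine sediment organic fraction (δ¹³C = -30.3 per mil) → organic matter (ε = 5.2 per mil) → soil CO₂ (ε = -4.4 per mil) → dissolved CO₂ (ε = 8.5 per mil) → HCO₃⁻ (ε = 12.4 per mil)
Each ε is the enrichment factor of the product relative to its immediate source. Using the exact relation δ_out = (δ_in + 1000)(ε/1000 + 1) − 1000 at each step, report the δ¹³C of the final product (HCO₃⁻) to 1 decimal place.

-9.2 per mil

step 1: δ = (-30.30 + 1000)·(5.2/1000 + 1) − 1000 = -25.26 per mil
step 2: δ = (-25.26 + 1000)·(-4.4/1000 + 1) − 1000 = -29.55 per mil
step 3: δ = (-29.55 + 1000)·(8.5/1000 + 1) − 1000 = -21.30 per mil
step 4: δ = (-21.30 + 1000)·(12.4/1000 + 1) − 1000 = -9.16 per mil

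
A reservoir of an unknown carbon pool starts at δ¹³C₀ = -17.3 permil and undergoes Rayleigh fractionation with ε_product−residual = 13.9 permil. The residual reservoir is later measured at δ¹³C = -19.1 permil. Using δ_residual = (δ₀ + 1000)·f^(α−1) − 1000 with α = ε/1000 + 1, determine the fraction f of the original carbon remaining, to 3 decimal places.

α − 1 = ε/1000 = 0.0139
(δ_res + 1000)/(δ₀ + 1000) = (-19.1 + 1000)/(-17.3 + 1000) = 980.9/982.7 = 0.998168
f = 0.998168^(1/0.0139) = exp(ln(0.998168)/0.0139) = exp(-0.00183/0.0139)
f = exp(-0.1319) = 0.8764

0.876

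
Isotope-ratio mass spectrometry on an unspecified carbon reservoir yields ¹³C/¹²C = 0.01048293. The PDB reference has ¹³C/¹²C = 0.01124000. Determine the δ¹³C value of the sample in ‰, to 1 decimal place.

δ¹³C = (R_sample / R_standard − 1) × 1000
R_sample / R_standard = 0.01048293 / 0.01124000 = 0.932645
δ¹³C = (0.932645 − 1) × 1000 = -67.35‰

-67.4‰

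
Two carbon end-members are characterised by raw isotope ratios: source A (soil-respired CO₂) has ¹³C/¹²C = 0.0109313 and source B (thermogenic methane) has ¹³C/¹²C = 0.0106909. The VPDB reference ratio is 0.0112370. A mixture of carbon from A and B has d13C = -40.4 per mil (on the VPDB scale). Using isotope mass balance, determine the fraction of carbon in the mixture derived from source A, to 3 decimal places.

δ_A = (0.0109313/0.0112370 − 1)×1000 = (0.972795 − 1)×1000 = -27.205 per mil
δ_B = (0.0106909/0.0112370 − 1)×1000 = (0.951402 − 1)×1000 = -48.598 per mil
f_A = (δ_mix − δ_B)/(δ_A − δ_B) = (-40.4 − (-48.598))/(-27.205 − (-48.598))
f_A = 8.198 / 21.394 = 0.3832

0.383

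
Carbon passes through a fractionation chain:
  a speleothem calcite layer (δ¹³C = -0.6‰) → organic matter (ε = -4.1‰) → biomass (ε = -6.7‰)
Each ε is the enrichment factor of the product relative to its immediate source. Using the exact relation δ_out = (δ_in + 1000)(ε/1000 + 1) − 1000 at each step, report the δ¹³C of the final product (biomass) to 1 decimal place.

-11.4‰

step 1: δ = (-0.60 + 1000)·(-4.1/1000 + 1) − 1000 = -4.70‰
step 2: δ = (-4.70 + 1000)·(-6.7/1000 + 1) − 1000 = -11.37‰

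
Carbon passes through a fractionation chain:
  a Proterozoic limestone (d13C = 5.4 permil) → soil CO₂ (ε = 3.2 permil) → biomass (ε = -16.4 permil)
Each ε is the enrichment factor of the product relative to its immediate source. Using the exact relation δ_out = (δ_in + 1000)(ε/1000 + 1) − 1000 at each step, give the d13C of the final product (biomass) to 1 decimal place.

-7.9 permil

step 1: δ = (5.40 + 1000)·(3.2/1000 + 1) − 1000 = 8.62 permil
step 2: δ = (8.62 + 1000)·(-16.4/1000 + 1) − 1000 = -7.92 permil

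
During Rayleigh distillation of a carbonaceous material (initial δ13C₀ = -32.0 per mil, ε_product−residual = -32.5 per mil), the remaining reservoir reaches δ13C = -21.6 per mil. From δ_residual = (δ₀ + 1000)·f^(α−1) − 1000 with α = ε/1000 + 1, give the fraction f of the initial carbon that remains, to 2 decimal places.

0.72

α − 1 = ε/1000 = -0.0325
(δ_res + 1000)/(δ₀ + 1000) = (-21.6 + 1000)/(-32.0 + 1000) = 978.4/968.0 = 1.010744
f = 1.010744^(1/-0.0325) = exp(ln(1.010744)/-0.0325) = exp(0.01069/-0.0325)
f = exp(-0.3288) = 0.7198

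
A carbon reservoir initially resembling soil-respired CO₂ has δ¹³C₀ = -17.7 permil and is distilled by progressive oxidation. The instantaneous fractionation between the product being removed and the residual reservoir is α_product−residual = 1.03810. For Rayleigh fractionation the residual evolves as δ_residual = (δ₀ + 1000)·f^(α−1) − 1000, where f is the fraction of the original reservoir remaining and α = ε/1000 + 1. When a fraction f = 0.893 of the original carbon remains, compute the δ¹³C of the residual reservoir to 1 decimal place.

-21.9 permil

Rayleigh residual: δ_res = (δ₀ + 1000)·f^(α−1) − 1000
α − 1 = 0.03810
f^(α−1) = 0.893^(0.03810) = 0.995698
δ_res = (-17.7 + 1000) × 0.995698 − 1000 = 978.074 − 1000 = -21.93 permil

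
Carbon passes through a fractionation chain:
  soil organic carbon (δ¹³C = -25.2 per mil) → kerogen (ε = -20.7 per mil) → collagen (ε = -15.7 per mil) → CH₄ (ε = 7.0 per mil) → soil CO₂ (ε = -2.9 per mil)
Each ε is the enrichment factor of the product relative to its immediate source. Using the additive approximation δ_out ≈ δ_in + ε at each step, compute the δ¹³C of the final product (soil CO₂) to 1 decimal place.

step 1: δ ≈ -25.2 + (-20.7) = -45.9 per mil
step 2: δ ≈ -45.9 + (-15.7) = -61.6 per mil
step 3: δ ≈ -61.6 + (7.0) = -54.6 per mil
step 4: δ ≈ -54.6 + (-2.9) = -57.5 per mil

-57.5 per mil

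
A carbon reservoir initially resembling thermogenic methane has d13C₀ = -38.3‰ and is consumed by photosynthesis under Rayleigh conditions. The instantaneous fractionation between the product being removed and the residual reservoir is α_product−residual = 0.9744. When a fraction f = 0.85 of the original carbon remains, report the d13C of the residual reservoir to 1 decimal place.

Rayleigh residual: δ_res = (δ₀ + 1000)·f^(α−1) − 1000
α − 1 = -0.02560
f^(α−1) = 0.85^(-0.02560) = 1.004169
δ_res = (-38.3 + 1000) × 1.004169 − 1000 = 965.709 − 1000 = -34.29‰

-34.3‰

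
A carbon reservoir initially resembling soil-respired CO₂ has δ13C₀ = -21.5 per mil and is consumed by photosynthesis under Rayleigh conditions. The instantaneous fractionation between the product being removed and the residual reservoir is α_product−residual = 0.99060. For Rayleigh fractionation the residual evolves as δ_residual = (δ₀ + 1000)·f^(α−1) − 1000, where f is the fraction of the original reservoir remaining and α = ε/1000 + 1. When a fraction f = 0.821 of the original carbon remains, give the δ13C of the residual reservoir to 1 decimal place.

-19.7 per mil

Rayleigh residual: δ_res = (δ₀ + 1000)·f^(α−1) − 1000
α − 1 = -0.00940
f^(α−1) = 0.821^(-0.00940) = 1.001856
δ_res = (-21.5 + 1000) × 1.001856 − 1000 = 980.316 − 1000 = -19.68 per mil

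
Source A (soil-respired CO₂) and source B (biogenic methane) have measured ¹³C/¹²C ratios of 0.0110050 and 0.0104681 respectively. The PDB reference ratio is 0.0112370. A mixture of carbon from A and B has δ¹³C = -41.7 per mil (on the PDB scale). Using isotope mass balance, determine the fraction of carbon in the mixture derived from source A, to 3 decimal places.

0.559

δ_A = (0.0110050/0.0112370 − 1)×1000 = (0.979354 − 1)×1000 = -20.646 per mil
δ_B = (0.0104681/0.0112370 − 1)×1000 = (0.931574 − 1)×1000 = -68.426 per mil
f_A = (δ_mix − δ_B)/(δ_A − δ_B) = (-41.7 − (-68.426))/(-20.646 − (-68.426))
f_A = 26.726 / 47.780 = 0.5594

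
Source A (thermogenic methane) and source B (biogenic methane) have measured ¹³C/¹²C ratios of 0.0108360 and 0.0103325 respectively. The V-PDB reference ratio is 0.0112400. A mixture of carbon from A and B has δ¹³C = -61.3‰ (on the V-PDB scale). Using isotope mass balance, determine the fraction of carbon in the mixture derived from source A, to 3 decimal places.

δ_A = (0.0108360/0.0112400 − 1)×1000 = (0.964057 − 1)×1000 = -35.943‰
δ_B = (0.0103325/0.0112400 − 1)×1000 = (0.919262 − 1)×1000 = -80.738‰
f_A = (δ_mix − δ_B)/(δ_A − δ_B) = (-61.3 − (-80.738))/(-35.943 − (-80.738))
f_A = 19.438 / 44.795 = 0.4339

0.434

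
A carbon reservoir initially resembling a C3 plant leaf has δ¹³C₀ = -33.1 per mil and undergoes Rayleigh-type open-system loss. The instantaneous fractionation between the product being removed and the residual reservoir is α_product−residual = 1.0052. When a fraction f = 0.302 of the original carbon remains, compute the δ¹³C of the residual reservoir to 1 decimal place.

-39.1 per mil

Rayleigh residual: δ_res = (δ₀ + 1000)·f^(α−1) − 1000
α − 1 = 0.00520
f^(α−1) = 0.302^(0.00520) = 0.993793
δ_res = (-33.1 + 1000) × 0.993793 − 1000 = 960.899 − 1000 = -39.10 per mil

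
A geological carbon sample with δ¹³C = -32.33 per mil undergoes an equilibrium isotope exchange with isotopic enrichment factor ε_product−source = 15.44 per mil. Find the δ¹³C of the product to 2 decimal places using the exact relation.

-17.39 per mil

Exactly, δ_product = (δ_source + 1000)·(ε/1000 + 1) − 1000.
δ_product = (-32.33 + 1000) × (15.44/1000 + 1) − 1000
δ_product = -17.389 per mil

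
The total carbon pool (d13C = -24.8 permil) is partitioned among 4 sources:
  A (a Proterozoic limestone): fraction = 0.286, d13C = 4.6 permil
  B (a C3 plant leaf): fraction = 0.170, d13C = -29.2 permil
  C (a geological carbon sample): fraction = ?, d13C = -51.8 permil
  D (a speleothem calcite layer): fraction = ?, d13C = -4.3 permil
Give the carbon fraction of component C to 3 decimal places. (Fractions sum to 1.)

0.396

Let f_C and f_D be the unknown fractions; fractions sum to 1 so f_C + f_D = 0.544.
Mass balance: Σ fᵢ·δᵢ = δ_bulk ⇒ f_C·(-51.8) + f_D·(-4.3) = -24.8 − (-3.648) = -21.152
Substitute f_D = 0.544 − f_C:
f_C·(-51.8 − -4.3) = -21.152 − 0.544×(-4.3) = -18.812
f_C = -18.812 / -47.5 = 0.3961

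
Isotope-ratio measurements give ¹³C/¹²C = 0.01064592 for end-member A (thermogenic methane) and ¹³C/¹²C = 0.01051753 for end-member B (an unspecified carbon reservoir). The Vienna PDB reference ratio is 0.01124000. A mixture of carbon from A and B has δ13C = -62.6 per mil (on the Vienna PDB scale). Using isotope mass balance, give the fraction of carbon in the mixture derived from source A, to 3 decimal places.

δ_A = (0.01064592/0.01124000 − 1)×1000 = (0.947146 − 1)×1000 = -52.854 per mil
δ_B = (0.01051753/0.01124000 − 1)×1000 = (0.935723 − 1)×1000 = -64.277 per mil
f_A = (δ_mix − δ_B)/(δ_A − δ_B) = (-62.6 − (-64.277))/(-52.854 − (-64.277))
f_A = 1.677 / 11.423 = 0.1468

0.147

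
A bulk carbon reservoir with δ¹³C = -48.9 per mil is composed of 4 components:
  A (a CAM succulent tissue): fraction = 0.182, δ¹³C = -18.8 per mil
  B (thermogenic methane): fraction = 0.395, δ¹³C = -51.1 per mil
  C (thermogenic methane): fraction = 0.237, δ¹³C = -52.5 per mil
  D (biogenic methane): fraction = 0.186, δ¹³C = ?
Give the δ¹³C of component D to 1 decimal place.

-69.1 per mil

Isotope mass balance: δ_bulk = Σ fᵢ·δᵢ.
-48.9 = 0.182×(-18.8) + 0.395×(-51.1) + 0.237×(-52.5) + 0.186×δ_D
0.186·δ_D = -48.9 − (-36.049) = -12.851
δ_D = -12.851 / 0.186 = -69.09 per mil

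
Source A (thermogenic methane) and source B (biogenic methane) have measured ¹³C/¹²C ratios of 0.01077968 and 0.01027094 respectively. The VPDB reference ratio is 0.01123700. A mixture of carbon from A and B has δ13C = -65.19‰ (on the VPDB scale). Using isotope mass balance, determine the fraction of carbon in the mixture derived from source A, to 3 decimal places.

δ_A = (0.01077968/0.01123700 − 1)×1000 = (0.959302 − 1)×1000 = -40.698‰
δ_B = (0.01027094/0.01123700 − 1)×1000 = (0.914029 − 1)×1000 = -85.971‰
f_A = (δ_mix − δ_B)/(δ_A − δ_B) = (-65.19 − (-85.971))/(-40.698 − (-85.971))
f_A = 20.781 / 45.274 = 0.4590

0.459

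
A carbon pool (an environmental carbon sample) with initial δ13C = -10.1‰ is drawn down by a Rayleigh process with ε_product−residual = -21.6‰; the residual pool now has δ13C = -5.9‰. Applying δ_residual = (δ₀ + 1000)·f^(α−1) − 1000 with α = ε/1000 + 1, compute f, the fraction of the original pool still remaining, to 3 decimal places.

0.822

α − 1 = ε/1000 = -0.0216
(δ_res + 1000)/(δ₀ + 1000) = (-5.9 + 1000)/(-10.1 + 1000) = 994.1/989.9 = 1.004243
f = 1.004243^(1/-0.0216) = exp(ln(1.004243)/-0.0216) = exp(0.00423/-0.0216)
f = exp(-0.1960) = 0.8220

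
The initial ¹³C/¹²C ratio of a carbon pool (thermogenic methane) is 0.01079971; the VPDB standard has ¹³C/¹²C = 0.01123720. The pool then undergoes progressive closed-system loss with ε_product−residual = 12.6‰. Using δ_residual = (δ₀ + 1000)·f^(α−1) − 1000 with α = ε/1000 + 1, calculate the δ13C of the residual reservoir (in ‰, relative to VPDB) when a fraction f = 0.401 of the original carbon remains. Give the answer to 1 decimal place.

-49.9‰

δ₀ = (0.01079971/0.01123720 − 1)×1000 = (0.961068 − 1)×1000 = -38.932‰
α − 1 = ε/1000 = 0.0126
f^(α−1) = 0.401^(0.0126) = 0.988552
δ_res = (-38.932 + 1000) × 0.988552 − 1000 = 950.066 − 1000 = -49.93‰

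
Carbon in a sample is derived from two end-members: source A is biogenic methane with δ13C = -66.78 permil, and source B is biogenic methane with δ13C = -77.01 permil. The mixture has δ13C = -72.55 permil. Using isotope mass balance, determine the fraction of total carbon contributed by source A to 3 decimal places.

δ_mix = f_A·δ_A + (1 − f_A)·δ_B  ⇒  f_A = (δ_mix − δ_B)/(δ_A − δ_B)
f_A = (-72.55 − (-77.01)) / (-66.78 − (-77.01))
f_A = 4.46 / 10.23 = 0.4360

0.436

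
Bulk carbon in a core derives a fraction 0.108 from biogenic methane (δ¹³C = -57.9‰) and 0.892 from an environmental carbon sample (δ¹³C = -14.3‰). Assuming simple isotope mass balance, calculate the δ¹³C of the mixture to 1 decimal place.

δ_mix = f_A·δ_A + f_B·δ_B
δ_mix = 0.108 × (-57.9) + 0.892 × (-14.3)
δ_mix = -6.25 + -12.76 = -19.01‰

-19.0‰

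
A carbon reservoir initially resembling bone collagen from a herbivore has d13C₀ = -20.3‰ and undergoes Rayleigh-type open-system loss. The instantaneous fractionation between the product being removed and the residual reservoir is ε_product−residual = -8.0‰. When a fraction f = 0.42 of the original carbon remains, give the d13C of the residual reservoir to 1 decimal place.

-13.5‰

Rayleigh residual: δ_res = (δ₀ + 1000)·f^(α−1) − 1000
α = ε/1000 + 1 = 0.99200, so α − 1 = -0.00800
f^(α−1) = 0.42^(-0.00800) = 1.006964
δ_res = (-20.3 + 1000) × 1.006964 − 1000 = 986.523 − 1000 = -13.48‰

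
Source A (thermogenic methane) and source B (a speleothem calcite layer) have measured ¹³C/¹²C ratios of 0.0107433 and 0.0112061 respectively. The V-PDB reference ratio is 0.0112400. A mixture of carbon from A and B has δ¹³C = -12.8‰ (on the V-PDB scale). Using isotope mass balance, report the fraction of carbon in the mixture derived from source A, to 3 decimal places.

0.238

δ_A = (0.0107433/0.0112400 − 1)×1000 = (0.955810 − 1)×1000 = -44.190‰
δ_B = (0.0112061/0.0112400 − 1)×1000 = (0.996984 − 1)×1000 = -3.016‰
f_A = (δ_mix − δ_B)/(δ_A − δ_B) = (-12.8 − (-3.016))/(-44.190 − (-3.016))
f_A = -9.784 / -41.174 = 0.2376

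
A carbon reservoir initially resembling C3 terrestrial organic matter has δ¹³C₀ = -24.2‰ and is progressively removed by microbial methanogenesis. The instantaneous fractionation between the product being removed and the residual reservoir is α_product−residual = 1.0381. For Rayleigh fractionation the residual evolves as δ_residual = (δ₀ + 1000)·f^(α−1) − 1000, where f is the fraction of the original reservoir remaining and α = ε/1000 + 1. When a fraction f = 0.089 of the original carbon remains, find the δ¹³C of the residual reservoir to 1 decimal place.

-110.1‰

Rayleigh residual: δ_res = (δ₀ + 1000)·f^(α−1) − 1000
α − 1 = 0.03810
f^(α−1) = 0.089^(0.03810) = 0.911952
δ_res = (-24.2 + 1000) × 0.911952 − 1000 = 889.882 − 1000 = -110.12‰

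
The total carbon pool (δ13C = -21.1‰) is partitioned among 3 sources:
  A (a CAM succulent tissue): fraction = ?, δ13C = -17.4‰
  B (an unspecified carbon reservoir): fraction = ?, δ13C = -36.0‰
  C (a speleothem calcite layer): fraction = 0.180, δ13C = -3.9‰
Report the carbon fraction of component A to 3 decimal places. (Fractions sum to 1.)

Let f_A and f_B be the unknown fractions; fractions sum to 1 so f_A + f_B = 0.820.
Mass balance: Σ fᵢ·δᵢ = δ_bulk ⇒ f_A·(-17.4) + f_B·(-36.0) = -21.1 − (-0.702) = -20.398
Substitute f_B = 0.820 − f_A:
f_A·(-17.4 − -36.0) = -20.398 − 0.820×(-36.0) = 9.122
f_A = 9.122 / 18.6 = 0.4904

0.490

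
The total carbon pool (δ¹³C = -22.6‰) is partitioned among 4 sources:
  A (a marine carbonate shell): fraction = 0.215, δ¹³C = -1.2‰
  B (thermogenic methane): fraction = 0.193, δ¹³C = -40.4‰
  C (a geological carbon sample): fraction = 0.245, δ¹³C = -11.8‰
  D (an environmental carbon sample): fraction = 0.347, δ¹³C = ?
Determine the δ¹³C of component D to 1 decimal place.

Isotope mass balance: δ_bulk = Σ fᵢ·δᵢ.
-22.6 = 0.215×(-1.2) + 0.193×(-40.4) + 0.245×(-11.8) + 0.347×δ_D
0.347·δ_D = -22.6 − (-10.946) = -11.654
δ_D = -11.654 / 0.347 = -33.58‰

-33.6‰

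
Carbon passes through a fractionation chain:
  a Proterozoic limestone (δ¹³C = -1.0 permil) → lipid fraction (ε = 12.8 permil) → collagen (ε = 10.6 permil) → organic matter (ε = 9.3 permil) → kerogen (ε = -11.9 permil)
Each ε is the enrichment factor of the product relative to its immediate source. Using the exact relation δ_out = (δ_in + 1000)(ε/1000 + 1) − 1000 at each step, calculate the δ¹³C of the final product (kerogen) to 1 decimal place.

19.7 permil

step 1: δ = (-1.00 + 1000)·(12.8/1000 + 1) − 1000 = 11.79 permil
step 2: δ = (11.79 + 1000)·(10.6/1000 + 1) − 1000 = 22.51 permil
step 3: δ = (22.51 + 1000)·(9.3/1000 + 1) − 1000 = 32.02 permil
step 4: δ = (32.02 + 1000)·(-11.9/1000 + 1) − 1000 = 19.74 permil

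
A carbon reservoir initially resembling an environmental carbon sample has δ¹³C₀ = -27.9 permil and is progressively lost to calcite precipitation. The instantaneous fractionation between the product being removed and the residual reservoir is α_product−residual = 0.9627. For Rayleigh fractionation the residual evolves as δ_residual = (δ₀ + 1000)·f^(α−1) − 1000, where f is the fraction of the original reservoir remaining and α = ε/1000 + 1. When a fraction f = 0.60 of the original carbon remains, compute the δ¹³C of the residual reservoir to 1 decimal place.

Rayleigh residual: δ_res = (δ₀ + 1000)·f^(α−1) − 1000
α − 1 = -0.03730
f^(α−1) = 0.60^(-0.03730) = 1.019236
δ_res = (-27.9 + 1000) × 1.019236 − 1000 = 990.800 − 1000 = -9.20 permil

-9.2 permil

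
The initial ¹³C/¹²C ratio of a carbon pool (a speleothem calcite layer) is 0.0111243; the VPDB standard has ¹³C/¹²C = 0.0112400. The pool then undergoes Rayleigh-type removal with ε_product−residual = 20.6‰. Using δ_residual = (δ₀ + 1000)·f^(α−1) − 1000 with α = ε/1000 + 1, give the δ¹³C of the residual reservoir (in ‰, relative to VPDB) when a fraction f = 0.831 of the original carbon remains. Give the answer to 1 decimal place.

-14.1‰

δ₀ = (0.0111243/0.0112400 − 1)×1000 = (0.989706 − 1)×1000 = -10.294‰
α − 1 = ε/1000 = 0.0206
f^(α−1) = 0.831^(0.0206) = 0.996194
δ_res = (-10.294 + 1000) × 0.996194 − 1000 = 985.939 − 1000 = -14.06‰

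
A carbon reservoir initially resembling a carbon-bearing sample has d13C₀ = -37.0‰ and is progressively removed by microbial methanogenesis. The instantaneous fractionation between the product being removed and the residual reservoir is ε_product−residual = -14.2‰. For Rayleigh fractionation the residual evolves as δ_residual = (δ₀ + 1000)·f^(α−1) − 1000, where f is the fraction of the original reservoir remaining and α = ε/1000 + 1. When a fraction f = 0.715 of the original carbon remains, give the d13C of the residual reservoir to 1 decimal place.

-32.4‰

Rayleigh residual: δ_res = (δ₀ + 1000)·f^(α−1) − 1000
α = ε/1000 + 1 = 0.98580, so α − 1 = -0.01420
f^(α−1) = 0.715^(-0.01420) = 1.004775
δ_res = (-37.0 + 1000) × 1.004775 − 1000 = 967.598 − 1000 = -32.40‰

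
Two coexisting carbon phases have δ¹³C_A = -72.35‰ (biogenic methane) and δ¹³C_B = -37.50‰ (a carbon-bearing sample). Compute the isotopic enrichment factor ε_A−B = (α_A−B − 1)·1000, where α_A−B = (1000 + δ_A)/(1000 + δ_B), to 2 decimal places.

-36.21‰

α_A−B = (1000 + -72.35) / (1000 + -37.50) = 927.65 / 962.50 = 0.963792
ε_A−B = (0.963792 − 1) × 1000 = -36.208‰
(The approximation ε ≈ δ_A − δ_B would give -34.85‰.)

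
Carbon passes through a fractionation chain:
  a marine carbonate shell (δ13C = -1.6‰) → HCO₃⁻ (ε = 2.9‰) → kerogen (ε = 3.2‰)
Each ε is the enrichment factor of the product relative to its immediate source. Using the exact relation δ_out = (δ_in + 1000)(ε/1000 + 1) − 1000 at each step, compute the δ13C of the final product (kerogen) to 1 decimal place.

step 1: δ = (-1.60 + 1000)·(2.9/1000 + 1) − 1000 = 1.30‰
step 2: δ = (1.30 + 1000)·(3.2/1000 + 1) − 1000 = 4.50‰

4.5‰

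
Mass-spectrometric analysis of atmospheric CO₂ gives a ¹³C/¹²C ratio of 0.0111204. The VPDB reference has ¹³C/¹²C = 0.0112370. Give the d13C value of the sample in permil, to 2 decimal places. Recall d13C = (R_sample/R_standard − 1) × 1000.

-10.38 permil

d13C = (R_sample / R_standard − 1) × 1000
R_sample / R_standard = 0.0111204 / 0.0112370 = 0.989624
d13C = (0.989624 − 1) × 1000 = -10.376 permil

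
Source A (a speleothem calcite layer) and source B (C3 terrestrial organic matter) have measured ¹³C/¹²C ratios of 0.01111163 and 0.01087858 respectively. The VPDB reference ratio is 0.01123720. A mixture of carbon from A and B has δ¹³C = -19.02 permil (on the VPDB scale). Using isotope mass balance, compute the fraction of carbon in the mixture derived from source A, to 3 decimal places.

δ_A = (0.01111163/0.01123720 − 1)×1000 = (0.988826 − 1)×1000 = -11.174 permil
δ_B = (0.01087858/0.01123720 − 1)×1000 = (0.968086 − 1)×1000 = -31.914 permil
f_A = (δ_mix − δ_B)/(δ_A − δ_B) = (-19.02 − (-31.914))/(-11.174 − (-31.914))
f_A = 12.894 / 20.739 = 0.6217

0.622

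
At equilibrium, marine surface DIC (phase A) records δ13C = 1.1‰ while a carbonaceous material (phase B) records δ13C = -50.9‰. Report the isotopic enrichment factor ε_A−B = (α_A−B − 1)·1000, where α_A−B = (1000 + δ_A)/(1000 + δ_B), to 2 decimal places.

α_A−B = (1000 + 1.1) / (1000 + -50.9) = 1001.1 / 949.1 = 1.054789
ε_A−B = (1.054789 − 1) × 1000 = 54.789‰
(The approximation ε ≈ δ_A − δ_B would give 52.0‰.)

54.79‰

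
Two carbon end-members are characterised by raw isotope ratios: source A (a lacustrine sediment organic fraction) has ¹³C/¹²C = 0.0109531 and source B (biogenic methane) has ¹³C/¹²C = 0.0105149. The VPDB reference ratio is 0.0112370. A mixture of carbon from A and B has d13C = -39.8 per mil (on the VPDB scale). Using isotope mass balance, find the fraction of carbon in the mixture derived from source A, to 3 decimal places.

δ_A = (0.0109531/0.0112370 − 1)×1000 = (0.974735 − 1)×1000 = -25.265 per mil
δ_B = (0.0105149/0.0112370 − 1)×1000 = (0.935739 − 1)×1000 = -64.261 per mil
f_A = (δ_mix − δ_B)/(δ_A − δ_B) = (-39.8 − (-64.261))/(-25.265 − (-64.261))
f_A = 24.461 / 38.996 = 0.6273

0.627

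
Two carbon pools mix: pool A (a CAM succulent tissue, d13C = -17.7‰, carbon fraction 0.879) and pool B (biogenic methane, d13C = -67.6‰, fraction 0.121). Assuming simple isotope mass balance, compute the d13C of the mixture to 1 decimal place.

δ_mix = f_A·δ_A + f_B·δ_B
δ_mix = 0.879 × (-17.7) + 0.121 × (-67.6)
δ_mix = -15.56 + -8.18 = -23.74‰

-23.7‰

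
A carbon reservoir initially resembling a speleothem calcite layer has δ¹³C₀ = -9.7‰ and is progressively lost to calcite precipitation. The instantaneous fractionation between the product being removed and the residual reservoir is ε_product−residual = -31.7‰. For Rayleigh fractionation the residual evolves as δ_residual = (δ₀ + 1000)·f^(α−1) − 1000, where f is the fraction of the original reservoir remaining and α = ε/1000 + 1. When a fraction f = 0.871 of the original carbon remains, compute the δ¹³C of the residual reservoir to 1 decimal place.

-5.4‰

Rayleigh residual: δ_res = (δ₀ + 1000)·f^(α−1) − 1000
α = ε/1000 + 1 = 0.96830, so α − 1 = -0.03170
f^(α−1) = 0.871^(-0.03170) = 1.004388
δ_res = (-9.7 + 1000) × 1.004388 − 1000 = 994.645 − 1000 = -5.35‰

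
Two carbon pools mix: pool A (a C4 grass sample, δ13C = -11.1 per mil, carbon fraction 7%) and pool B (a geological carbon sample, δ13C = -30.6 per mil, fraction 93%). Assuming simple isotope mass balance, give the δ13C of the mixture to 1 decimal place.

δ_mix = f_A·δ_A + f_B·δ_B
δ_mix = 0.07 × (-11.1) + 0.93 × (-30.6)
δ_mix = -0.78 + -28.46 = -29.24 per mil

-29.2 per mil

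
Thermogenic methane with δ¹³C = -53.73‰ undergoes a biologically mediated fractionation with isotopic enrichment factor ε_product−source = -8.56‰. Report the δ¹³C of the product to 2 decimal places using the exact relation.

-61.83‰

To first order, δ_product ≈ δ_source + ε = -62.29‰.
Exactly, δ_product = (δ_source + 1000)·(ε/1000 + 1) − 1000.
δ_product = (-53.73 + 1000) × (-8.56/1000 + 1) − 1000
δ_product = -61.830‰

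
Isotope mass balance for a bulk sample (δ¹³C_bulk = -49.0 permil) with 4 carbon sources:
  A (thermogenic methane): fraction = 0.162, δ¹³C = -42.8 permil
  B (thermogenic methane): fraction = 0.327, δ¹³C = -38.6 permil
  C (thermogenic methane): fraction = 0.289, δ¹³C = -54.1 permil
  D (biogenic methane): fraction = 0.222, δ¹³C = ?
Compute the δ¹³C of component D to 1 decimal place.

Isotope mass balance: δ_bulk = Σ fᵢ·δᵢ.
-49.0 = 0.162×(-42.8) + 0.327×(-38.6) + 0.289×(-54.1) + 0.222×δ_D
0.222·δ_D = -49.0 − (-35.191) = -13.809
δ_D = -13.809 / 0.222 = -62.20 permil

-62.2 permil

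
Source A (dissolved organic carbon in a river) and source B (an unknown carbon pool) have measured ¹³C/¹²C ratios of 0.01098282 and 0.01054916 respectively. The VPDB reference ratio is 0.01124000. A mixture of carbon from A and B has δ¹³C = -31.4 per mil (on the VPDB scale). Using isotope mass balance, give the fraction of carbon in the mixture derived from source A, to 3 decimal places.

0.779

δ_A = (0.01098282/0.01124000 − 1)×1000 = (0.977119 − 1)×1000 = -22.881 per mil
δ_B = (0.01054916/0.01124000 − 1)×1000 = (0.938537 − 1)×1000 = -61.463 per mil
f_A = (δ_mix − δ_B)/(δ_A − δ_B) = (-31.4 − (-61.463))/(-22.881 − (-61.463))
f_A = 30.063 / 38.582 = 0.7792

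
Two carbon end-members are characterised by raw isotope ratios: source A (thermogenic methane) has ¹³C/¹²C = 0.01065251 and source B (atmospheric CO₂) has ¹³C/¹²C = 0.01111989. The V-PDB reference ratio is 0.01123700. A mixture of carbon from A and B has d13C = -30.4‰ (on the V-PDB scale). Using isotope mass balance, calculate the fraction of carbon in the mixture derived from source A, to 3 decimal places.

δ_A = (0.01065251/0.01123700 − 1)×1000 = (0.947985 − 1)×1000 = -52.015‰
δ_B = (0.01111989/0.01123700 − 1)×1000 = (0.989578 − 1)×1000 = -10.422‰
f_A = (δ_mix − δ_B)/(δ_A − δ_B) = (-30.4 − (-10.422))/(-52.015 − (-10.422))
f_A = -19.978 / -41.593 = 0.4803

0.480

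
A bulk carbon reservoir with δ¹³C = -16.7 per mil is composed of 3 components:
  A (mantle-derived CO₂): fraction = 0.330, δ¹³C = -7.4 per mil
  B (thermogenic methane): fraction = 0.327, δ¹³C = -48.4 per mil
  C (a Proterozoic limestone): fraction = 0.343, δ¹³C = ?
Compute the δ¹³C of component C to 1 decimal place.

4.6 per mil

Isotope mass balance: δ_bulk = Σ fᵢ·δᵢ.
-16.7 = 0.330×(-7.4) + 0.327×(-48.4) + 0.343×δ_C
0.343·δ_C = -16.7 − (-18.269) = 1.569
δ_C = 1.569 / 0.343 = 4.57 per mil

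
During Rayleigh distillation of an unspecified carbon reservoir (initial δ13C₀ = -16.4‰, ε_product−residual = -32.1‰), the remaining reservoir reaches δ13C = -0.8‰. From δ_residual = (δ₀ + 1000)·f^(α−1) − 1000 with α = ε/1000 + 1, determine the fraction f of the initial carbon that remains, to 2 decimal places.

0.61

α − 1 = ε/1000 = -0.0321
(δ_res + 1000)/(δ₀ + 1000) = (-0.8 + 1000)/(-16.4 + 1000) = 999.2/983.6 = 1.015860
f = 1.015860^(1/-0.0321) = exp(ln(1.015860)/-0.0321) = exp(0.01574/-0.0321)
f = exp(-0.4902) = 0.6125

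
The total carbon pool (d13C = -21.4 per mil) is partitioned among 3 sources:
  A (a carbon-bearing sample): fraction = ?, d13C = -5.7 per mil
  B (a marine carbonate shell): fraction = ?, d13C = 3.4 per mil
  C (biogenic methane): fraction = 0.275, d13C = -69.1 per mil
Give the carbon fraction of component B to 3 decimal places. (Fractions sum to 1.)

Let f_B and f_A be the unknown fractions; fractions sum to 1 so f_B + f_A = 0.725.
Mass balance: Σ fᵢ·δᵢ = δ_bulk ⇒ f_B·(3.4) + f_A·(-5.7) = -21.4 − (-19.003) = -2.397
Substitute f_A = 0.725 − f_B:
f_B·(3.4 − -5.7) = -2.397 − 0.725×(-5.7) = 1.735
f_B = 1.735 / 9.1 = 0.1907

0.191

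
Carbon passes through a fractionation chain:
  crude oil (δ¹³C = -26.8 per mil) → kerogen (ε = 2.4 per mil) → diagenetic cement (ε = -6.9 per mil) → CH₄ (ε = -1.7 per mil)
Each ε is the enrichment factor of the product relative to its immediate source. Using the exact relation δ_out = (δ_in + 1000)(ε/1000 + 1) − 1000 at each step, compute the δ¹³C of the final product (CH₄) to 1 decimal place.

-32.8 per mil

step 1: δ = (-26.80 + 1000)·(2.4/1000 + 1) − 1000 = -24.46 per mil
step 2: δ = (-24.46 + 1000)·(-6.9/1000 + 1) − 1000 = -31.20 per mil
step 3: δ = (-31.20 + 1000)·(-1.7/1000 + 1) − 1000 = -32.84 per mil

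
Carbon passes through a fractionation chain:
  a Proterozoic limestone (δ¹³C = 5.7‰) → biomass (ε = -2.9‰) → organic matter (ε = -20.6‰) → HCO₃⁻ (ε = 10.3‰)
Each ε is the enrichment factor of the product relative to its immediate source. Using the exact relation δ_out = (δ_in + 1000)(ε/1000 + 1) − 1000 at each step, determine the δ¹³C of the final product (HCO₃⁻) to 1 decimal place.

-7.8‰

step 1: δ = (5.70 + 1000)·(-2.9/1000 + 1) − 1000 = 2.78‰
step 2: δ = (2.78 + 1000)·(-20.6/1000 + 1) − 1000 = -17.87‰
step 3: δ = (-17.87 + 1000)·(10.3/1000 + 1) − 1000 = -7.76‰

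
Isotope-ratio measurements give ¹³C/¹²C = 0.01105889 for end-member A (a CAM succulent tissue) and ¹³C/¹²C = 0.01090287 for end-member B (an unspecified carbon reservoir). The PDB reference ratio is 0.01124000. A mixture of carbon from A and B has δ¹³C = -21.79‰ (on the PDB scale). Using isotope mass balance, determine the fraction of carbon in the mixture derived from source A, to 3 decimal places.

0.591

δ_A = (0.01105889/0.01124000 − 1)×1000 = (0.983887 − 1)×1000 = -16.113‰
δ_B = (0.01090287/0.01124000 − 1)×1000 = (0.970006 − 1)×1000 = -29.994‰
f_A = (δ_mix − δ_B)/(δ_A − δ_B) = (-21.79 − (-29.994))/(-16.113 − (-29.994))
f_A = 8.204 / 13.881 = 0.5910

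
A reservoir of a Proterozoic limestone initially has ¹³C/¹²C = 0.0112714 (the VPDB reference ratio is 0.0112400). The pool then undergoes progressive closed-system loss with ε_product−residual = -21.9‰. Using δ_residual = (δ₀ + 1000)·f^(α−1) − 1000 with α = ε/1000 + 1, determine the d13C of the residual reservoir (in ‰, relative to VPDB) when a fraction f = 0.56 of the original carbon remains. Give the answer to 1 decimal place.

δ₀ = (0.0112714/0.0112400 − 1)×1000 = (1.002794 − 1)×1000 = 2.794‰
α − 1 = ε/1000 = -0.0219
f^(α−1) = 0.56^(-0.0219) = 1.012779
δ_res = (2.794 + 1000) × 1.012779 − 1000 = 1015.608 − 1000 = 15.61‰

15.6‰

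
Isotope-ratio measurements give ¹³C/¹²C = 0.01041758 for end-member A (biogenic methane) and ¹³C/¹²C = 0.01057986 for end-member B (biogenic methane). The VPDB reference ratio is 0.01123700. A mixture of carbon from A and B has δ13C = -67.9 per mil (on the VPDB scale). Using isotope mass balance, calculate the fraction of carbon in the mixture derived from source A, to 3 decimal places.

0.652

δ_A = (0.01041758/0.01123700 − 1)×1000 = (0.927078 − 1)×1000 = -72.922 per mil
δ_B = (0.01057986/0.01123700 − 1)×1000 = (0.941520 − 1)×1000 = -58.480 per mil
f_A = (δ_mix − δ_B)/(δ_A − δ_B) = (-67.9 − (-58.480))/(-72.922 − (-58.480))
f_A = -9.420 / -14.442 = 0.6523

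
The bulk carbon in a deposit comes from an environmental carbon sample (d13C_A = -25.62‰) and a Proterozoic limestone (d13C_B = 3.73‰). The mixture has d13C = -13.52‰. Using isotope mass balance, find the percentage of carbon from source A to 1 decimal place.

δ_mix = f_A·δ_A + (1 − f_A)·δ_B  ⇒  f_A = (δ_mix − δ_B)/(δ_A − δ_B)
f_A = (-13.52 − (3.73)) / (-25.62 − (3.73))
f_A = -17.25 / -29.35 = 0.5877

58.8%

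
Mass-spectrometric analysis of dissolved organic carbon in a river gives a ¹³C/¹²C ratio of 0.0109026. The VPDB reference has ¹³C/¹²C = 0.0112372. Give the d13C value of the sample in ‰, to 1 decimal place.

-29.8‰

d13C = (R_sample / R_standard − 1) × 1000
R_sample / R_standard = 0.0109026 / 0.0112372 = 0.970224
d13C = (0.970224 − 1) × 1000 = -29.78‰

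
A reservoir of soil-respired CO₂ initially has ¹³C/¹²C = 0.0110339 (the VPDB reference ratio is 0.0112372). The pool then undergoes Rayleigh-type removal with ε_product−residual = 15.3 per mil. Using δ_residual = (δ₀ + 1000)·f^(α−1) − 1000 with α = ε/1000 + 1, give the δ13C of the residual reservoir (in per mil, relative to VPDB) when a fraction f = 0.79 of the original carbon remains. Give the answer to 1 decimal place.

-21.6 per mil

δ₀ = (0.0110339/0.0112372 − 1)×1000 = (0.981908 − 1)×1000 = -18.092 per mil
α − 1 = ε/1000 = 0.0153
f^(α−1) = 0.79^(0.0153) = 0.996400
δ_res = (-18.092 + 1000) × 0.996400 − 1000 = 978.373 − 1000 = -21.63 per mil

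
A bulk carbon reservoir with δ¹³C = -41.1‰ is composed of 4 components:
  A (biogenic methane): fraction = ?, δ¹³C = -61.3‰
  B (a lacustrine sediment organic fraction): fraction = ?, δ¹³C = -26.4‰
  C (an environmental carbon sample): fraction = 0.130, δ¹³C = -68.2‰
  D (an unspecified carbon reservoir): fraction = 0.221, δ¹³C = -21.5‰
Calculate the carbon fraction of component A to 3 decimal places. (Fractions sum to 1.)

Let f_A and f_B be the unknown fractions; fractions sum to 1 so f_A + f_B = 0.649.
Mass balance: Σ fᵢ·δᵢ = δ_bulk ⇒ f_A·(-61.3) + f_B·(-26.4) = -41.1 − (-13.618) = -27.483
Substitute f_B = 0.649 − f_A:
f_A·(-61.3 − -26.4) = -27.483 − 0.649×(-26.4) = -10.349
f_A = -10.349 / -34.9 = 0.2965

0.297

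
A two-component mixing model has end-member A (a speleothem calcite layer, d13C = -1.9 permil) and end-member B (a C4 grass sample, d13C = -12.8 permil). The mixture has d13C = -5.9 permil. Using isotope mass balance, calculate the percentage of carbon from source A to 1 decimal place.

63.3%

δ_mix = f_A·δ_A + (1 − f_A)·δ_B  ⇒  f_A = (δ_mix − δ_B)/(δ_A − δ_B)
f_A = (-5.9 − (-12.8)) / (-1.9 − (-12.8))
f_A = 6.9 / 10.9 = 0.6330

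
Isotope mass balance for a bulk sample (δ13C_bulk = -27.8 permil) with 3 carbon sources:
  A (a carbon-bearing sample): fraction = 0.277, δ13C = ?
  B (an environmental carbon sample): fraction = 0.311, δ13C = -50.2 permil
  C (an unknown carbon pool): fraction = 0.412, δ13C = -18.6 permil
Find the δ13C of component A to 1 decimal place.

Isotope mass balance: δ_bulk = Σ fᵢ·δᵢ.
-27.8 = 0.277×δ_A + 0.311×(-50.2) + 0.412×(-18.6)
0.277·δ_A = -27.8 − (-23.275) = -4.525
δ_A = -4.525 / 0.277 = -16.33 permil

-16.3 permil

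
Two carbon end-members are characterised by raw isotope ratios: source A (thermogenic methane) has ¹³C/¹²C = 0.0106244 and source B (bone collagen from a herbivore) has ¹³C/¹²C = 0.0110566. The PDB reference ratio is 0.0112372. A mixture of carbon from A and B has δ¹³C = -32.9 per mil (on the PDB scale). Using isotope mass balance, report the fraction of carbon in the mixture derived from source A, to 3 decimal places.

0.438

δ_A = (0.0106244/0.0112372 − 1)×1000 = (0.945467 − 1)×1000 = -54.533 per mil
δ_B = (0.0110566/0.0112372 − 1)×1000 = (0.983928 − 1)×1000 = -16.072 per mil
f_A = (δ_mix − δ_B)/(δ_A − δ_B) = (-32.9 − (-16.072))/(-54.533 − (-16.072))
f_A = -16.828 / -38.462 = 0.4375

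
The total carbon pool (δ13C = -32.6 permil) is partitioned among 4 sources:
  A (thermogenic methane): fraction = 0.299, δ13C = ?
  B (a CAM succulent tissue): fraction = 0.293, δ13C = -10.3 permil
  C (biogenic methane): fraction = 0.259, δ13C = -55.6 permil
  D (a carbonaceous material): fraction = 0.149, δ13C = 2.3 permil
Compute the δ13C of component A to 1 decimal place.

-51.9 permil

Isotope mass balance: δ_bulk = Σ fᵢ·δᵢ.
-32.6 = 0.299×δ_A + 0.293×(-10.3) + 0.259×(-55.6) + 0.149×(2.3)
0.299·δ_A = -32.6 − (-17.076) = -15.524
δ_A = -15.524 / 0.299 = -51.92 permil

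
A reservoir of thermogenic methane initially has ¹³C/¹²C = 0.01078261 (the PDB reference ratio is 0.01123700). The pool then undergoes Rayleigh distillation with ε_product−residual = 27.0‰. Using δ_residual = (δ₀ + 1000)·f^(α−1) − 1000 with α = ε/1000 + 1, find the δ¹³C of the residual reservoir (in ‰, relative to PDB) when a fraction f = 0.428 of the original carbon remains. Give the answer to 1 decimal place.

-62.2‰

δ₀ = (0.01078261/0.01123700 − 1)×1000 = (0.959563 − 1)×1000 = -40.437‰
α − 1 = ε/1000 = 0.0270
f^(α−1) = 0.428^(0.0270) = 0.977347
δ_res = (-40.437 + 1000) × 0.977347 − 1000 = 937.826 − 1000 = -62.17‰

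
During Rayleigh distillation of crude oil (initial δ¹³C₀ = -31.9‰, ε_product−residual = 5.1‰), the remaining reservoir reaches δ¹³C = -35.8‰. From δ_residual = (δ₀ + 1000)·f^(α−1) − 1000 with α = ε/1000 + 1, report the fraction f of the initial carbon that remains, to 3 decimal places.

0.453

α − 1 = ε/1000 = 0.0051
(δ_res + 1000)/(δ₀ + 1000) = (-35.8 + 1000)/(-31.9 + 1000) = 964.2/968.1 = 0.995971
f = 0.995971^(1/0.0051) = exp(ln(0.995971)/0.0051) = exp(-0.00404/0.0051)
f = exp(-0.7915) = 0.4532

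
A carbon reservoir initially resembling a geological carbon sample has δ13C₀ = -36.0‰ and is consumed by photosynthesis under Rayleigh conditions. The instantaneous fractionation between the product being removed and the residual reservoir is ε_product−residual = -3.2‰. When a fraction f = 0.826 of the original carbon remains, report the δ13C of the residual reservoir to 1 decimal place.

-35.4‰

Rayleigh residual: δ_res = (δ₀ + 1000)·f^(α−1) − 1000
α = ε/1000 + 1 = 0.99680, so α − 1 = -0.00320
f^(α−1) = 0.826^(-0.00320) = 1.000612
δ_res = (-36.0 + 1000) × 1.000612 − 1000 = 964.590 − 1000 = -35.41‰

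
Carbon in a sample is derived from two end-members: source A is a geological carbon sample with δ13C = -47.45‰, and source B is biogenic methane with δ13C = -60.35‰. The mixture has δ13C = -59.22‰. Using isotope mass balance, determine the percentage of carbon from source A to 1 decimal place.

δ_mix = f_A·δ_A + (1 − f_A)·δ_B  ⇒  f_A = (δ_mix − δ_B)/(δ_A − δ_B)
f_A = (-59.22 − (-60.35)) / (-47.45 − (-60.35))
f_A = 1.13 / 12.90 = 0.0876

8.8%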